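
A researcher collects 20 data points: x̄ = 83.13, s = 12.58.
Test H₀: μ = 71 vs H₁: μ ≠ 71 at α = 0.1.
One-sample t-test:
H₀: μ = 71
H₁: μ ≠ 71
df = n - 1 = 19
t = (x̄ - μ₀) / (s/√n) = (83.13 - 71) / (12.58/√20) = 4.312
p-value = 0.0004

Since p-value < α = 0.1, we reject H₀.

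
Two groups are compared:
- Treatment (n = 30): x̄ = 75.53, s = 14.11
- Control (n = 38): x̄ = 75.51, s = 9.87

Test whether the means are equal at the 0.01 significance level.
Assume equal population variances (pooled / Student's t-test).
Student's two-sample t-test (equal variances):
H₀: μ₁ = μ₂
H₁: μ₁ ≠ μ₂
df = n₁ + n₂ - 2 = 66
Pooled variance s_p² = [(n₁-1)s₁² + (n₂-1)s₂²] / (n₁ + n₂ - 2) = [(29)(14.11²) + (37)(9.87²)] / 66 = 142.0924
SE = √(s_p²(1/n₁ + 1/n₂)) = √(142.0924 × (1/30 + 1/38)) = 2.9113
t = (x̄₁ - x̄₂) / SE = (75.53 - 75.51) / 2.9113 = 0.02 / 2.9113 = 0.007
p-value = 0.9945

Since p-value > α = 0.01, we fail to reject H₀.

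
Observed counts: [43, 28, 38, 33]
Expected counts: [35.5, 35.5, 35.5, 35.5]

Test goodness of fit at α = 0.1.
Chi-square goodness of fit test:
H₀: observed counts match expected distribution
H₁: observed counts differ from expected distribution
df = k - 1 = 3
χ² = Σ(O - E)²/E
   = (43 - 35.5)²/35.5 + (28 - 35.5)²/35.5 + (38 - 35.5)²/35.5 + (33 - 35.5)²/35.5
   = 1.585 + 1.585 + 0.176 + 0.176
   = 3.52
p-value = 0.3180

Since p-value > α = 0.1, we fail to reject H₀.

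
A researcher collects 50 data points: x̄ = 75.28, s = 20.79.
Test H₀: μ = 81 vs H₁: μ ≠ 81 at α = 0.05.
One-sample t-test:
H₀: μ = 81
H₁: μ ≠ 81
df = n - 1 = 49
t = (x̄ - μ₀) / (s/√n) = (75.28 - 81) / (20.79/√50) = -1.945
p-value = 0.0575

Since p-value > α = 0.05, we fail to reject H₀.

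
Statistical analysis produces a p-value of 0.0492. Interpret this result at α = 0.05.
Since p = 0.0492 < α = 0.05, reject H₀.
There is sufficient evidence to reject the null hypothesis; the result is statistically significant at the 0.05 level.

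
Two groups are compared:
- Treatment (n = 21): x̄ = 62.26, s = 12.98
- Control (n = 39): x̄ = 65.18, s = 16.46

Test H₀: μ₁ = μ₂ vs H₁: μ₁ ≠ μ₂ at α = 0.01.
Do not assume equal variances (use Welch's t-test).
Welch's two-sample t-test:
H₀: μ₁ = μ₂
H₁: μ₁ ≠ μ₂
s₁²/n₁ = 12.98²/21 = 8.0229,  s₂²/n₂ = 16.46²/39 = 6.9470
SE = √(s₁²/n₁ + s₂²/n₂) = √(8.0229 + 6.9470) = 3.8691
df (Welch-Satterthwaite) = (s₁²/n₁ + s₂²/n₂)² / [(s₁²/n₁)²/(n₁-1) + (s₂²/n₂)²/(n₂-1)] ≈ 49.93
t = (x̄₁ - x̄₂) / SE = (62.26 - 65.18) / 3.8691 = -2.92 / 3.8691 = -0.755
p-value = 0.4540

Since p-value > α = 0.01, we fail to reject H₀.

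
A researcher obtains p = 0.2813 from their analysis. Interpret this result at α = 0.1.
Since p = 0.2813 > α = 0.1, fail to reject H₀.
There is insufficient evidence to reject the null hypothesis; the result is not statistically significant at the 0.1 level.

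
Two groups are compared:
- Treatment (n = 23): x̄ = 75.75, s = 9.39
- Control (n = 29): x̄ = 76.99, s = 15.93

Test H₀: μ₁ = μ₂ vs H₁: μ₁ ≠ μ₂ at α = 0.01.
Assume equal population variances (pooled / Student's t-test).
Student's two-sample t-test (equal variances):
H₀: μ₁ = μ₂
H₁: μ₁ ≠ μ₂
df = n₁ + n₂ - 2 = 50
Pooled variance s_p² = [(n₁-1)s₁² + (n₂-1)s₂²] / (n₁ + n₂ - 2) = [(22)(9.39²) + (28)(15.93²)] / 50 = 180.9041
SE = √(s_p²(1/n₁ + 1/n₂)) = √(180.9041 × (1/23 + 1/29)) = 3.7555
t = (x̄₁ - x̄₂) / SE = (75.75 - 76.99) / 3.7555 = -1.24 / 3.7555 = -0.330
p-value = 0.7426

Since p-value > α = 0.01, we fail to reject H₀.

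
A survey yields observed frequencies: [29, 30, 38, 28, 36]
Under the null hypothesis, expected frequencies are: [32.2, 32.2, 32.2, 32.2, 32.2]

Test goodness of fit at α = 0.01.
Chi-square goodness of fit test:
H₀: observed counts match expected distribution
H₁: observed counts differ from expected distribution
df = k - 1 = 4
χ² = Σ(O - E)²/E
   = (29 - 32.2)²/32.2 + (30 - 32.2)²/32.2 + (38 - 32.2)²/32.2 + (28 - 32.2)²/32.2 + (36 - 32.2)²/32.2
   = 0.318 + 0.150 + 1.045 + 0.548 + 0.448
   = 2.51
p-value = 0.6430

Since p-value > α = 0.01, we fail to reject H₀.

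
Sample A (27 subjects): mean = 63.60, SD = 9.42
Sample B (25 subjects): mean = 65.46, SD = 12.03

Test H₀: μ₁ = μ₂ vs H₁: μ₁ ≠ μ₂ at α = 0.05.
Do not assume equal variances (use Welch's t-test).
Welch's two-sample t-test:
H₀: μ₁ = μ₂
H₁: μ₁ ≠ μ₂
s₁²/n₁ = 9.42²/27 = 3.2865,  s₂²/n₂ = 12.03²/25 = 5.7888
SE = √(s₁²/n₁ + s₂²/n₂) = √(3.2865 + 5.7888) = 3.0125
df (Welch-Satterthwaite) = (s₁²/n₁ + s₂²/n₂)² / [(s₁²/n₁)²/(n₁-1) + (s₂²/n₂)²/(n₂-1)] ≈ 45.46
t = (x̄₁ - x̄₂) / SE = (63.60 - 65.46) / 3.0125 = -1.86 / 3.0125 = -0.617
p-value = 0.5400

Since p-value > α = 0.05, we fail to reject H₀.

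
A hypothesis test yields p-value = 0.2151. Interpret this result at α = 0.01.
Since p = 0.2151 > α = 0.01, fail to reject H₀.
There is insufficient evidence to reject the null hypothesis; the result is not statistically significant at the 0.01 level.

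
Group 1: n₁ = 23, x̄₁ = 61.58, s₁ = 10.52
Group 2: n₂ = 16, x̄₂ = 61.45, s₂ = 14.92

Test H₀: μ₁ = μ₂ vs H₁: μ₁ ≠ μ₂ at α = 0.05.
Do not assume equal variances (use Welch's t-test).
Welch's two-sample t-test:
H₀: μ₁ = μ₂
H₁: μ₁ ≠ μ₂
s₁²/n₁ = 10.52²/23 = 4.8118,  s₂²/n₂ = 14.92²/16 = 13.9129
SE = √(s₁²/n₁ + s₂²/n₂) = √(4.8118 + 13.9129) = 4.3272
df (Welch-Satterthwaite) = (s₁²/n₁ + s₂²/n₂)² / [(s₁²/n₁)²/(n₁-1) + (s₂²/n₂)²/(n₂-1)] ≈ 25.12
t = (x̄₁ - x̄₂) / SE = (61.58 - 61.45) / 4.3272 = 0.13 / 4.3272 = 0.030
p-value = 0.9763

Since p-value > α = 0.05, we fail to reject H₀.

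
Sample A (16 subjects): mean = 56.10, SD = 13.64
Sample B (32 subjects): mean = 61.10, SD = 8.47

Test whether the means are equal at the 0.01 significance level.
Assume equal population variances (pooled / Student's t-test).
Student's two-sample t-test (equal variances):
H₀: μ₁ = μ₂
H₁: μ₁ ≠ μ₂
df = n₁ + n₂ - 2 = 46
Pooled variance s_p² = [(n₁-1)s₁² + (n₂-1)s₂²] / (n₁ + n₂ - 2) = [(15)(13.64²) + (31)(8.47²)] / 46 = 109.0155
SE = √(s_p²(1/n₁ + 1/n₂)) = √(109.0155 × (1/16 + 1/32)) = 3.1969
t = (x̄₁ - x̄₂) / SE = (56.10 - 61.10) / 3.1969 = -5.00 / 3.1969 = -1.564
p-value = 0.1247

Since p-value > α = 0.01, we fail to reject H₀.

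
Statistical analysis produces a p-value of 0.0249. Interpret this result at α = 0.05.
Since p = 0.0249 < α = 0.05, reject H₀.
There is sufficient evidence to reject the null hypothesis; the result is statistically significant at the 0.05 level.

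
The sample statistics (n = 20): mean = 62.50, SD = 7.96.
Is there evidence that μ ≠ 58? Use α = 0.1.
One-sample t-test:
H₀: μ = 58
H₁: μ ≠ 58
df = n - 1 = 19
t = (x̄ - μ₀) / (s/√n) = (62.50 - 58) / (7.96/√20) = 2.528
p-value = 0.0205

Since p-value < α = 0.1, we reject H₀.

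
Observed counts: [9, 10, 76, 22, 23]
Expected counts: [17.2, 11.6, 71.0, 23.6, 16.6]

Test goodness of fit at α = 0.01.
Chi-square goodness of fit test:
H₀: observed counts match expected distribution
H₁: observed counts differ from expected distribution
df = k - 1 = 4
χ² = Σ(O - E)²/E
   = (9 - 17.2)²/17.2 + (10 - 11.6)²/11.6 + (76 - 71.0)²/71.0 + (22 - 23.6)²/23.6 + (23 - 16.6)²/16.6
   = 3.909 + 0.221 + 0.352 + 0.108 + 2.467
   = 7.06
p-value = 0.1329

Since p-value > α = 0.01, we fail to reject H₀.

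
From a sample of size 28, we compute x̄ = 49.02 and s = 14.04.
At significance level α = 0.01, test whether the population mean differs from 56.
One-sample t-test:
H₀: μ = 56
H₁: μ ≠ 56
df = n - 1 = 27
t = (x̄ - μ₀) / (s/√n) = (49.02 - 56) / (14.04/√28) = -2.631
p-value = 0.0139

Since p-value > α = 0.01, we fail to reject H₀.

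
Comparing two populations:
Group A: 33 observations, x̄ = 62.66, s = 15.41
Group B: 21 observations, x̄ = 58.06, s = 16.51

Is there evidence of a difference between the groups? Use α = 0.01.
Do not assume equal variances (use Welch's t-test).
Welch's two-sample t-test:
H₀: μ₁ = μ₂
H₁: μ₁ ≠ μ₂
s₁²/n₁ = 15.41²/33 = 7.1960,  s₂²/n₂ = 16.51²/21 = 12.9800
SE = √(s₁²/n₁ + s₂²/n₂) = √(7.1960 + 12.9800) = 4.4918
df (Welch-Satterthwaite) = (s₁²/n₁ + s₂²/n₂)² / [(s₁²/n₁)²/(n₁-1) + (s₂²/n₂)²/(n₂-1)] ≈ 40.54
t = (x̄₁ - x̄₂) / SE = (62.66 - 58.06) / 4.4918 = 4.60 / 4.4918 = 1.024
p-value = 0.3119

Since p-value > α = 0.01, we fail to reject H₀.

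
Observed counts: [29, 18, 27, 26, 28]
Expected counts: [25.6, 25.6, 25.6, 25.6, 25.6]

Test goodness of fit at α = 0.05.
Chi-square goodness of fit test:
H₀: observed counts match expected distribution
H₁: observed counts differ from expected distribution
df = k - 1 = 4
χ² = Σ(O - E)²/E
   = (29 - 25.6)²/25.6 + (18 - 25.6)²/25.6 + (27 - 25.6)²/25.6 + (26 - 25.6)²/25.6 + (28 - 25.6)²/25.6
   = 0.452 + 2.256 + 0.077 + 0.006 + 0.225
   = 3.02
p-value = 0.5552

Since p-value > α = 0.05, we fail to reject H₀.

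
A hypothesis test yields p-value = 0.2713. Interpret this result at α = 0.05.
Since p = 0.2713 > α = 0.05, fail to reject H₀.
There is insufficient evidence to reject the null hypothesis; the result is not statistically significant at the 0.05 level.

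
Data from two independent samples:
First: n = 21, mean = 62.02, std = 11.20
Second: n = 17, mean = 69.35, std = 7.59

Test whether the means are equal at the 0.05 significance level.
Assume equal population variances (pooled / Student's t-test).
Student's two-sample t-test (equal variances):
H₀: μ₁ = μ₂
H₁: μ₁ ≠ μ₂
df = n₁ + n₂ - 2 = 36
Pooled variance s_p² = [(n₁-1)s₁² + (n₂-1)s₂²] / (n₁ + n₂ - 2) = [(20)(11.20²) + (16)(7.59²)] / 36 = 95.2925
SE = √(s_p²(1/n₁ + 1/n₂)) = √(95.2925 × (1/21 + 1/17)) = 3.1848
t = (x̄₁ - x̄₂) / SE = (62.02 - 69.35) / 3.1848 = -7.33 / 3.1848 = -2.302
p-value = 0.0273

Since p-value < α = 0.05, we reject H₀.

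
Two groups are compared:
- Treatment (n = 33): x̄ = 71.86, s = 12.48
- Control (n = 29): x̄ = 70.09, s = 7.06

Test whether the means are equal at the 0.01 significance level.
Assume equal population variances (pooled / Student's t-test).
Student's two-sample t-test (equal variances):
H₀: μ₁ = μ₂
H₁: μ₁ ≠ μ₂
df = n₁ + n₂ - 2 = 60
Pooled variance s_p² = [(n₁-1)s₁² + (n₂-1)s₂²] / (n₁ + n₂ - 2) = [(32)(12.48²) + (28)(7.06²)] / 60 = 106.3272
SE = √(s_p²(1/n₁ + 1/n₂)) = √(106.3272 × (1/33 + 1/29)) = 2.6246
t = (x̄₁ - x̄₂) / SE = (71.86 - 70.09) / 2.6246 = 1.77 / 2.6246 = 0.674
p-value = 0.5027

Since p-value > α = 0.01, we fail to reject H₀.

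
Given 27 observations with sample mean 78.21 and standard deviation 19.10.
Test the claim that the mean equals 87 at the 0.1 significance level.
One-sample t-test:
H₀: μ = 87
H₁: μ ≠ 87
df = n - 1 = 26
t = (x̄ - μ₀) / (s/√n) = (78.21 - 87) / (19.10/√27) = -2.391
p-value = 0.0243

Since p-value < α = 0.1, we reject H₀.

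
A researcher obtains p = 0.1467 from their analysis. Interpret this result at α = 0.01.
Since p = 0.1467 > α = 0.01, fail to reject H₀.
There is insufficient evidence to reject the null hypothesis; the result is not statistically significant at the 0.01 level.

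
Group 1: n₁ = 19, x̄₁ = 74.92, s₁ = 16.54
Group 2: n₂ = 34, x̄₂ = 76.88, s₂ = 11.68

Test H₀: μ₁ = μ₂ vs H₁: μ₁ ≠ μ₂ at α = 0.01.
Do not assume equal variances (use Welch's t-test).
Welch's two-sample t-test:
H₀: μ₁ = μ₂
H₁: μ₁ ≠ μ₂
s₁²/n₁ = 16.54²/19 = 14.3985,  s₂²/n₂ = 11.68²/34 = 4.0124
SE = √(s₁²/n₁ + s₂²/n₂) = √(14.3985 + 4.0124) = 4.2908
df (Welch-Satterthwaite) = (s₁²/n₁ + s₂²/n₂)² / [(s₁²/n₁)²/(n₁-1) + (s₂²/n₂)²/(n₂-1)] ≈ 28.23
t = (x̄₁ - x̄₂) / SE = (74.92 - 76.88) / 4.2908 = -1.96 / 4.2908 = -0.457
p-value = 0.6513

Since p-value > α = 0.01, we fail to reject H₀.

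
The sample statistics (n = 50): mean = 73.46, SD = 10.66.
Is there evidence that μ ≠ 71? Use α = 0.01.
One-sample t-test:
H₀: μ = 71
H₁: μ ≠ 71
df = n - 1 = 49
t = (x̄ - μ₀) / (s/√n) = (73.46 - 71) / (10.66/√50) = 1.632
p-value = 0.1091

Since p-value > α = 0.01, we fail to reject H₀.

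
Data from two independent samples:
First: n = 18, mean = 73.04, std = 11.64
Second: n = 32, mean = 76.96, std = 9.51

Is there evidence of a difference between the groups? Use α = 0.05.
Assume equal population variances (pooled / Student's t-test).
Student's two-sample t-test (equal variances):
H₀: μ₁ = μ₂
H₁: μ₁ ≠ μ₂
df = n₁ + n₂ - 2 = 48
Pooled variance s_p² = [(n₁-1)s₁² + (n₂-1)s₂²] / (n₁ + n₂ - 2) = [(17)(11.64²) + (31)(9.51²)] / 48 = 106.3951
SE = √(s_p²(1/n₁ + 1/n₂)) = √(106.3951 × (1/18 + 1/32)) = 3.0390
t = (x̄₁ - x̄₂) / SE = (73.04 - 76.96) / 3.0390 = -3.92 / 3.0390 = -1.290
p-value = 0.2033

Since p-value > α = 0.05, we fail to reject H₀.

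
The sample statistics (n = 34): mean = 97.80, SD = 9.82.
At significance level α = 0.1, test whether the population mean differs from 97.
One-sample t-test:
H₀: μ = 97
H₁: μ ≠ 97
df = n - 1 = 33
t = (x̄ - μ₀) / (s/√n) = (97.80 - 97) / (9.82/√34) = 0.475
p-value = 0.6379

Since p-value > α = 0.1, we fail to reject H₀.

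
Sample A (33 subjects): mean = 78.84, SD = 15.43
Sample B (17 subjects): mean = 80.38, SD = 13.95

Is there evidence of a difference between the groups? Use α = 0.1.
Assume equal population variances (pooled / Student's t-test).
Student's two-sample t-test (equal variances):
H₀: μ₁ = μ₂
H₁: μ₁ ≠ μ₂
df = n₁ + n₂ - 2 = 48
Pooled variance s_p² = [(n₁-1)s₁² + (n₂-1)s₂²] / (n₁ + n₂ - 2) = [(32)(15.43²) + (16)(13.95²)] / 48 = 223.5908
SE = √(s_p²(1/n₁ + 1/n₂)) = √(223.5908 × (1/33 + 1/17)) = 4.4641
t = (x̄₁ - x̄₂) / SE = (78.84 - 80.38) / 4.4641 = -1.54 / 4.4641 = -0.345
p-value = 0.7316

Since p-value > α = 0.1, we fail to reject H₀.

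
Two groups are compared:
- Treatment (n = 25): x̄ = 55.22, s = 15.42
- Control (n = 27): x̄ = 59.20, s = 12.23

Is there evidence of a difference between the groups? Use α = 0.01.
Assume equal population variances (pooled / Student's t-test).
Student's two-sample t-test (equal variances):
H₀: μ₁ = μ₂
H₁: μ₁ ≠ μ₂
df = n₁ + n₂ - 2 = 50
Pooled variance s_p² = [(n₁-1)s₁² + (n₂-1)s₂²] / (n₁ + n₂ - 2) = [(24)(15.42²) + (26)(12.23²)] / 50 = 191.9106
SE = √(s_p²(1/n₁ + 1/n₂)) = √(191.9106 × (1/25 + 1/27)) = 3.8450
t = (x̄₁ - x̄₂) / SE = (55.22 - 59.20) / 3.8450 = -3.98 / 3.8450 = -1.035
p-value = 0.3056

Since p-value > α = 0.01, we fail to reject H₀.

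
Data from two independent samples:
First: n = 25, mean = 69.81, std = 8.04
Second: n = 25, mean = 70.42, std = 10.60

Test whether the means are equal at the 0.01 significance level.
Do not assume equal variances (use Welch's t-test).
Welch's two-sample t-test:
H₀: μ₁ = μ₂
H₁: μ₁ ≠ μ₂
s₁²/n₁ = 8.04²/25 = 2.5857,  s₂²/n₂ = 10.60²/25 = 4.4944
SE = √(s₁²/n₁ + s₂²/n₂) = √(2.5857 + 4.4944) = 2.6608
df (Welch-Satterthwaite) = (s₁²/n₁ + s₂²/n₂)² / [(s₁²/n₁)²/(n₁-1) + (s₂²/n₂)²/(n₂-1)] ≈ 44.75
t = (x̄₁ - x̄₂) / SE = (69.81 - 70.42) / 2.6608 = -0.61 / 2.6608 = -0.229
p-value = 0.8197

Since p-value > α = 0.01, we fail to reject H₀.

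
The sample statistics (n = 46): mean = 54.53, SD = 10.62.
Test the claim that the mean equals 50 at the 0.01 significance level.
One-sample t-test:
H₀: μ = 50
H₁: μ ≠ 50
df = n - 1 = 45
t = (x̄ - μ₀) / (s/√n) = (54.53 - 50) / (10.62/√46) = 2.893
p-value = 0.0059

Since p-value < α = 0.01, we reject H₀.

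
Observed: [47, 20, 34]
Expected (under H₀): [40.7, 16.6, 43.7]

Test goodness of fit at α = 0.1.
Chi-square goodness of fit test:
H₀: observed counts match expected distribution
H₁: observed counts differ from expected distribution
df = k - 1 = 2
χ² = Σ(O - E)²/E
   = (47 - 40.7)²/40.7 + (20 - 16.6)²/16.6 + (34 - 43.7)²/43.7
   = 0.975 + 0.696 + 2.153
   = 3.82
p-value = 0.1477

Since p-value > α = 0.1, we fail to reject H₀.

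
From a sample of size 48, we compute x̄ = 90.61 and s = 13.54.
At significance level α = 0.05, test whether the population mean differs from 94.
One-sample t-test:
H₀: μ = 94
H₁: μ ≠ 94
df = n - 1 = 47
t = (x̄ - μ₀) / (s/√n) = (90.61 - 94) / (13.54/√48) = -1.735
p-value = 0.0894

Since p-value > α = 0.05, we fail to reject H₀.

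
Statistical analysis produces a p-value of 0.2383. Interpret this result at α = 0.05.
Since p = 0.2383 > α = 0.05, fail to reject H₀.
There is insufficient evidence to reject the null hypothesis; the result is not statistically significant at the 0.05 level.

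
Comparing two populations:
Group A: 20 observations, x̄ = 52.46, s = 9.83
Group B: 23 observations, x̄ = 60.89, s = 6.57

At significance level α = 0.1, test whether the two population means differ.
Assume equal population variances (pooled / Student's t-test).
Student's two-sample t-test (equal variances):
H₀: μ₁ = μ₂
H₁: μ₁ ≠ μ₂
df = n₁ + n₂ - 2 = 41
Pooled variance s_p² = [(n₁-1)s₁² + (n₂-1)s₂²] / (n₁ + n₂ - 2) = [(19)(9.83²) + (22)(6.57²)] / 41 = 67.9409
SE = √(s_p²(1/n₁ + 1/n₂)) = √(67.9409 × (1/20 + 1/23)) = 2.5201
t = (x̄₁ - x̄₂) / SE = (52.46 - 60.89) / 2.5201 = -8.43 / 2.5201 = -3.345
p-value = 0.0018

Since p-value < α = 0.1, we reject H₀.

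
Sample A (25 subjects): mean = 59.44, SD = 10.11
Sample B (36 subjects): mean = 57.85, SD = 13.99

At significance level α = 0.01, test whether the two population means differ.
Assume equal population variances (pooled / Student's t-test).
Student's two-sample t-test (equal variances):
H₀: μ₁ = μ₂
H₁: μ₁ ≠ μ₂
df = n₁ + n₂ - 2 = 59
Pooled variance s_p² = [(n₁-1)s₁² + (n₂-1)s₂²] / (n₁ + n₂ - 2) = [(24)(10.11²) + (35)(13.99²)] / 59 = 157.6829
SE = √(s_p²(1/n₁ + 1/n₂)) = √(157.6829 × (1/25 + 1/36)) = 3.2692
t = (x̄₁ - x̄₂) / SE = (59.44 - 57.85) / 3.2692 = 1.59 / 3.2692 = 0.486
p-value = 0.6285

Since p-value > α = 0.01, we fail to reject H₀.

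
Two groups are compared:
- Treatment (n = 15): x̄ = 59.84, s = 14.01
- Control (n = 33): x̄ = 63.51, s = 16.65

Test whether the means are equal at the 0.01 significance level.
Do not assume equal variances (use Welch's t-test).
Welch's two-sample t-test:
H₀: μ₁ = μ₂
H₁: μ₁ ≠ μ₂
s₁²/n₁ = 14.01²/15 = 13.0853,  s₂²/n₂ = 16.65²/33 = 8.4007
SE = √(s₁²/n₁ + s₂²/n₂) = √(13.0853 + 8.4007) = 4.6353
df (Welch-Satterthwaite) = (s₁²/n₁ + s₂²/n₂)² / [(s₁²/n₁)²/(n₁-1) + (s₂²/n₂)²/(n₂-1)] ≈ 31.98
t = (x̄₁ - x̄₂) / SE = (59.84 - 63.51) / 4.6353 = -3.67 / 4.6353 = -0.792
p-value = 0.4343

Since p-value > α = 0.01, we fail to reject H₀.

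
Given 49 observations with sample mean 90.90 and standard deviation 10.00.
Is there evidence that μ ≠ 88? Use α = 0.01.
One-sample t-test:
H₀: μ = 88
H₁: μ ≠ 88
df = n - 1 = 48
t = (x̄ - μ₀) / (s/√n) = (90.90 - 88) / (10.00/√49) = 2.030
p-value = 0.0479

Since p-value > α = 0.01, we fail to reject H₀.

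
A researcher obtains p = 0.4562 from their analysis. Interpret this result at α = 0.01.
Since p = 0.4562 > α = 0.01, fail to reject H₀.
There is insufficient evidence to reject the null hypothesis; the result is not statistically significant at the 0.01 level.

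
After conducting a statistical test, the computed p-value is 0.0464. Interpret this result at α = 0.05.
Since p = 0.0464 < α = 0.05, reject H₀.
There is sufficient evidence to reject the null hypothesis; the result is statistically significant at the 0.05 level.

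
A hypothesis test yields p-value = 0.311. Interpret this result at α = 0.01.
Since p = 0.311 > α = 0.01, fail to reject H₀.
There is insufficient evidence to reject the null hypothesis; the result is not statistically significant at the 0.01 level.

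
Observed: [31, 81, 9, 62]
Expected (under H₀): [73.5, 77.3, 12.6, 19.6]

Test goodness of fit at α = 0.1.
Chi-square goodness of fit test:
H₀: observed counts match expected distribution
H₁: observed counts differ from expected distribution
df = k - 1 = 3
χ² = Σ(O - E)²/E
   = (31 - 73.5)²/73.5 + (81 - 77.3)²/77.3 + (9 - 12.6)²/12.6 + (62 - 19.6)²/19.6
   = 24.575 + 0.177 + 1.029 + 91.722
   = 117.50
p-value < 0.0001

Since p-value < α = 0.1, we reject H₀.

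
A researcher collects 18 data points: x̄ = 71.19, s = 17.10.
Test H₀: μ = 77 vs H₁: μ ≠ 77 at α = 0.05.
One-sample t-test:
H₀: μ = 77
H₁: μ ≠ 77
df = n - 1 = 17
t = (x̄ - μ₀) / (s/√n) = (71.19 - 77) / (17.10/√18) = -1.442
p-value = 0.1676

Since p-value > α = 0.05, we fail to reject H₀.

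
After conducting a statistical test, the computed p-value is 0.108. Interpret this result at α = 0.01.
Since p = 0.108 > α = 0.01, fail to reject H₀.
There is insufficient evidence to reject the null hypothesis; the result is not statistically significant at the 0.01 level.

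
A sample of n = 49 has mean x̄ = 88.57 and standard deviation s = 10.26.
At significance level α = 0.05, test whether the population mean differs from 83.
One-sample t-test:
H₀: μ = 83
H₁: μ ≠ 83
df = n - 1 = 48
t = (x̄ - μ₀) / (s/√n) = (88.57 - 83) / (10.26/√49) = 3.800
p-value = 0.0004

Since p-value < α = 0.05, we reject H₀.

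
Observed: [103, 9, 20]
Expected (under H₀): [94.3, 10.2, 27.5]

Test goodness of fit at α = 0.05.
Chi-square goodness of fit test:
H₀: observed counts match expected distribution
H₁: observed counts differ from expected distribution
df = k - 1 = 2
χ² = Σ(O - E)²/E
   = (103 - 94.3)²/94.3 + (9 - 10.2)²/10.2 + (20 - 27.5)²/27.5
   = 0.803 + 0.141 + 2.045
   = 2.99
p-value = 0.2243

Since p-value > α = 0.05, we fail to reject H₀.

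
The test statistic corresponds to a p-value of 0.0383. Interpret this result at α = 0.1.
Since p = 0.0383 < α = 0.1, reject H₀.
There is sufficient evidence to reject the null hypothesis; the result is statistically significant at the 0.1 level.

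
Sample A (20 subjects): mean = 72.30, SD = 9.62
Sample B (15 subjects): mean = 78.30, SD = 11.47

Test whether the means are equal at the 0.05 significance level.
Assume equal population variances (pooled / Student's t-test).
Student's two-sample t-test (equal variances):
H₀: μ₁ = μ₂
H₁: μ₁ ≠ μ₂
df = n₁ + n₂ - 2 = 33
Pooled variance s_p² = [(n₁-1)s₁² + (n₂-1)s₂²] / (n₁ + n₂ - 2) = [(19)(9.62²) + (14)(11.47²)] / 33 = 109.0969
SE = √(s_p²(1/n₁ + 1/n₂)) = √(109.0969 × (1/20 + 1/15)) = 3.5676
t = (x̄₁ - x̄₂) / SE = (72.30 - 78.30) / 3.5676 = -6.00 / 3.5676 = -1.682
p-value = 0.1021

Since p-value > α = 0.05, we fail to reject H₀.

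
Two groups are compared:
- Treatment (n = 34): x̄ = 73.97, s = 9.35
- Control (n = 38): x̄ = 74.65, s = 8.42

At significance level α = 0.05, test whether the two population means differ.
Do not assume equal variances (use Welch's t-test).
Welch's two-sample t-test:
H₀: μ₁ = μ₂
H₁: μ₁ ≠ μ₂
s₁²/n₁ = 9.35²/34 = 2.5713,  s₂²/n₂ = 8.42²/38 = 1.8657
SE = √(s₁²/n₁ + s₂²/n₂) = √(2.5713 + 1.8657) = 2.1064
df (Welch-Satterthwaite) = (s₁²/n₁ + s₂²/n₂)² / [(s₁²/n₁)²/(n₁-1) + (s₂²/n₂)²/(n₂-1)] ≈ 66.87
t = (x̄₁ - x̄₂) / SE = (73.97 - 74.65) / 2.1064 = -0.68 / 2.1064 = -0.323
p-value = 0.7478

Since p-value > α = 0.05, we fail to reject H₀.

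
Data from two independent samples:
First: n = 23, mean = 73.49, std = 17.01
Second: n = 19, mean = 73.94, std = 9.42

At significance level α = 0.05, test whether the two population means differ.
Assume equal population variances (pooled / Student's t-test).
Student's two-sample t-test (equal variances):
H₀: μ₁ = μ₂
H₁: μ₁ ≠ μ₂
df = n₁ + n₂ - 2 = 40
Pooled variance s_p² = [(n₁-1)s₁² + (n₂-1)s₂²] / (n₁ + n₂ - 2) = [(22)(17.01²) + (18)(9.42²)] / 40 = 199.0684
SE = √(s_p²(1/n₁ + 1/n₂)) = √(199.0684 × (1/23 + 1/19)) = 4.3741
t = (x̄₁ - x̄₂) / SE = (73.49 - 73.94) / 4.3741 = -0.45 / 4.3741 = -0.103
p-value = 0.9186

Since p-value > α = 0.05, we fail to reject H₀.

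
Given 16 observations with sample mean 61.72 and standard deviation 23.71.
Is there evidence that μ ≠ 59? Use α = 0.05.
One-sample t-test:
H₀: μ = 59
H₁: μ ≠ 59
df = n - 1 = 15
t = (x̄ - μ₀) / (s/√n) = (61.72 - 59) / (23.71/√16) = 0.459
p-value = 0.6529

Since p-value > α = 0.05, we fail to reject H₀.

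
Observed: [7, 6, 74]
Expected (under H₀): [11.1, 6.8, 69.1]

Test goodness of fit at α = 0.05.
Chi-square goodness of fit test:
H₀: observed counts match expected distribution
H₁: observed counts differ from expected distribution
df = k - 1 = 2
χ² = Σ(O - E)²/E
   = (7 - 11.1)²/11.1 + (6 - 6.8)²/6.8 + (74 - 69.1)²/69.1
   = 1.514 + 0.094 + 0.347
   = 1.96
p-value = 0.3761

Since p-value > α = 0.05, we fail to reject H₀.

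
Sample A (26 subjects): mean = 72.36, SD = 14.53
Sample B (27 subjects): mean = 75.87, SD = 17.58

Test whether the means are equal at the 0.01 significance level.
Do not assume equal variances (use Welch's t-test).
Welch's two-sample t-test:
H₀: μ₁ = μ₂
H₁: μ₁ ≠ μ₂
s₁²/n₁ = 14.53²/26 = 8.1200,  s₂²/n₂ = 17.58²/27 = 11.4465
SE = √(s₁²/n₁ + s₂²/n₂) = √(8.1200 + 11.4465) = 4.4234
df (Welch-Satterthwaite) = (s₁²/n₁ + s₂²/n₂)² / [(s₁²/n₁)²/(n₁-1) + (s₂²/n₂)²/(n₂-1)] ≈ 49.87
t = (x̄₁ - x̄₂) / SE = (72.36 - 75.87) / 4.4234 = -3.51 / 4.4234 = -0.794
p-value = 0.4312

Since p-value > α = 0.01, we fail to reject H₀.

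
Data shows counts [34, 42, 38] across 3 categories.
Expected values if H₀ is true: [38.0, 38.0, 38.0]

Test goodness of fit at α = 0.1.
Chi-square goodness of fit test:
H₀: observed counts match expected distribution
H₁: observed counts differ from expected distribution
df = k - 1 = 2
χ² = Σ(O - E)²/E
   = (34 - 38.0)²/38.0 + (42 - 38.0)²/38.0 + (38 - 38.0)²/38.0
   = 0.421 + 0.421 + 0.000
   = 0.84
p-value = 0.6564

Since p-value > α = 0.1, we fail to reject H₀.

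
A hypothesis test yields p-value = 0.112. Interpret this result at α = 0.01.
Since p = 0.112 > α = 0.01, fail to reject H₀.
There is insufficient evidence to reject the null hypothesis; the result is not statistically significant at the 0.01 level.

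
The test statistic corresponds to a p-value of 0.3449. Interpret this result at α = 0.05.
Since p = 0.3449 > α = 0.05, fail to reject H₀.
There is insufficient evidence to reject the null hypothesis; the result is not statistically significant at the 0.05 level.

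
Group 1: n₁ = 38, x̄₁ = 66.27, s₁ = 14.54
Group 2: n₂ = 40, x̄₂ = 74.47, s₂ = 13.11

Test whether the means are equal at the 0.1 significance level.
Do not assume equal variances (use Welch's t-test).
Welch's two-sample t-test:
H₀: μ₁ = μ₂
H₁: μ₁ ≠ μ₂
s₁²/n₁ = 14.54²/38 = 5.5635,  s₂²/n₂ = 13.11²/40 = 4.2968
SE = √(s₁²/n₁ + s₂²/n₂) = √(5.5635 + 4.2968) = 3.1401
df (Welch-Satterthwaite) = (s₁²/n₁ + s₂²/n₂)² / [(s₁²/n₁)²/(n₁-1) + (s₂²/n₂)²/(n₂-1)] ≈ 74.22
t = (x̄₁ - x̄₂) / SE = (66.27 - 74.47) / 3.1401 = -8.20 / 3.1401 = -2.611
p-value = 0.0109

Since p-value < α = 0.1, we reject H₀.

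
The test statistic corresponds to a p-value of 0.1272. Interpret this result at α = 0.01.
Since p = 0.1272 > α = 0.01, fail to reject H₀.
There is insufficient evidence to reject the null hypothesis; the result is not statistically significant at the 0.01 level.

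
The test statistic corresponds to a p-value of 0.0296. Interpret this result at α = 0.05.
Since p = 0.0296 < α = 0.05, reject H₀.
There is sufficient evidence to reject the null hypothesis; the result is statistically significant at the 0.05 level.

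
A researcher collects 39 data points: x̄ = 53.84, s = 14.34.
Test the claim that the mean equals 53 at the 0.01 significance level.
One-sample t-test:
H₀: μ = 53
H₁: μ ≠ 53
df = n - 1 = 38
t = (x̄ - μ₀) / (s/√n) = (53.84 - 53) / (14.34/√39) = 0.366
p-value = 0.7165

Since p-value > α = 0.01, we fail to reject H₀.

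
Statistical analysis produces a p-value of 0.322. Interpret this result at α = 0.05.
Since p = 0.322 > α = 0.05, fail to reject H₀.
There is insufficient evidence to reject the null hypothesis; the result is not statistically significant at the 0.05 level.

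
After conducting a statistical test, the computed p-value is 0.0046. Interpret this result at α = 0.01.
Since p = 0.0046 < α = 0.01, reject H₀.
There is sufficient evidence to reject the null hypothesis; the result is statistically significant at the 0.01 level.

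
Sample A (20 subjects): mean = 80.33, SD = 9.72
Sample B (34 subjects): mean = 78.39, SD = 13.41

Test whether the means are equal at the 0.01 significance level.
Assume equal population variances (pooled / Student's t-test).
Student's two-sample t-test (equal variances):
H₀: μ₁ = μ₂
H₁: μ₁ ≠ μ₂
df = n₁ + n₂ - 2 = 52
Pooled variance s_p² = [(n₁-1)s₁² + (n₂-1)s₂²] / (n₁ + n₂ - 2) = [(19)(9.72²) + (33)(13.41²)] / 52 = 148.6426
SE = √(s_p²(1/n₁ + 1/n₂)) = √(148.6426 × (1/20 + 1/34)) = 3.4357
t = (x̄₁ - x̄₂) / SE = (80.33 - 78.39) / 3.4357 = 1.94 / 3.4357 = 0.565
p-value = 0.5747

Since p-value > α = 0.01, we fail to reject H₀.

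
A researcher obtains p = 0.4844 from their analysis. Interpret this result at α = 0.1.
Since p = 0.4844 > α = 0.1, fail to reject H₀.
There is insufficient evidence to reject the null hypothesis; the result is not statistically significant at the 0.1 level.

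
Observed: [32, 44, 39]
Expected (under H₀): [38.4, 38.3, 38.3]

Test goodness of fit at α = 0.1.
Chi-square goodness of fit test:
H₀: observed counts match expected distribution
H₁: observed counts differ from expected distribution
df = k - 1 = 2
χ² = Σ(O - E)²/E
   = (32 - 38.4)²/38.4 + (44 - 38.3)²/38.3 + (39 - 38.3)²/38.3
   = 1.067 + 0.848 + 0.013
   = 1.93
p-value = 0.3814

Since p-value > α = 0.1, we fail to reject H₀.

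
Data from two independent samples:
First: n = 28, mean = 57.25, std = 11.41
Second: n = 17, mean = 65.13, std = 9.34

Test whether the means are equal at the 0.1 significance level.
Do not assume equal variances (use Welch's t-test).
Welch's two-sample t-test:
H₀: μ₁ = μ₂
H₁: μ₁ ≠ μ₂
s₁²/n₁ = 11.41²/28 = 4.6496,  s₂²/n₂ = 9.34²/17 = 5.1315
SE = √(s₁²/n₁ + s₂²/n₂) = √(4.6496 + 5.1315) = 3.1275
df (Welch-Satterthwaite) = (s₁²/n₁ + s₂²/n₂)² / [(s₁²/n₁)²/(n₁-1) + (s₂²/n₂)²/(n₂-1)] ≈ 39.11
t = (x̄₁ - x̄₂) / SE = (57.25 - 65.13) / 3.1275 = -7.88 / 3.1275 = -2.520
p-value = 0.0159

Since p-value < α = 0.1, we reject H₀.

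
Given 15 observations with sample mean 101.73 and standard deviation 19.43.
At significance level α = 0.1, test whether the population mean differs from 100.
One-sample t-test:
H₀: μ = 100
H₁: μ ≠ 100
df = n - 1 = 14
t = (x̄ - μ₀) / (s/√n) = (101.73 - 100) / (19.43/√15) = 0.345
p-value = 0.7353

Since p-value > α = 0.1, we fail to reject H₀.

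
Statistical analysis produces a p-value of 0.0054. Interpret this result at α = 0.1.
Since p = 0.0054 < α = 0.1, reject H₀.
There is sufficient evidence to reject the null hypothesis; the result is statistically significant at the 0.1 level.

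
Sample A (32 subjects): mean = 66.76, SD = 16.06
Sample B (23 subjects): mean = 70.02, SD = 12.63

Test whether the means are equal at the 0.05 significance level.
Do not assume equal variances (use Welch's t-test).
Welch's two-sample t-test:
H₀: μ₁ = μ₂
H₁: μ₁ ≠ μ₂
s₁²/n₁ = 16.06²/32 = 8.0601,  s₂²/n₂ = 12.63²/23 = 6.9355
SE = √(s₁²/n₁ + s₂²/n₂) = √(8.0601 + 6.9355) = 3.8724
df (Welch-Satterthwaite) = (s₁²/n₁ + s₂²/n₂)² / [(s₁²/n₁)²/(n₁-1) + (s₂²/n₂)²/(n₂-1)] ≈ 52.51
t = (x̄₁ - x̄₂) / SE = (66.76 - 70.02) / 3.8724 = -3.26 / 3.8724 = -0.842
p-value = 0.4037

Since p-value > α = 0.05, we fail to reject H₀.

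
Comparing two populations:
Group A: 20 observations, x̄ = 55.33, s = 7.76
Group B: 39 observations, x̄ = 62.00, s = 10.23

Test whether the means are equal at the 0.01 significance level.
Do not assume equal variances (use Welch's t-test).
Welch's two-sample t-test:
H₀: μ₁ = μ₂
H₁: μ₁ ≠ μ₂
s₁²/n₁ = 7.76²/20 = 3.0109,  s₂²/n₂ = 10.23²/39 = 2.6834
SE = √(s₁²/n₁ + s₂²/n₂) = √(3.0109 + 2.6834) = 2.3863
df (Welch-Satterthwaite) = (s₁²/n₁ + s₂²/n₂)² / [(s₁²/n₁)²/(n₁-1) + (s₂²/n₂)²/(n₂-1)] ≈ 48.64
t = (x̄₁ - x̄₂) / SE = (55.33 - 62.00) / 2.3863 = -6.67 / 2.3863 = -2.795
p-value = 0.0074

Since p-value < α = 0.01, we reject H₀.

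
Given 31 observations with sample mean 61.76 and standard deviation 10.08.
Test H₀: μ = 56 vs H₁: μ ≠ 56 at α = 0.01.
One-sample t-test:
H₀: μ = 56
H₁: μ ≠ 56
df = n - 1 = 30
t = (x̄ - μ₀) / (s/√n) = (61.76 - 56) / (10.08/√31) = 3.182
p-value = 0.0034

Since p-value < α = 0.01, we reject H₀.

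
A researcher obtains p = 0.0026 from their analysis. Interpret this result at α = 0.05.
Since p = 0.0026 < α = 0.05, reject H₀.
There is sufficient evidence to reject the null hypothesis; the result is statistically significant at the 0.05 level.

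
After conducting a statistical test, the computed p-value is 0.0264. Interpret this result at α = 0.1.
Since p = 0.0264 < α = 0.1, reject H₀.
There is sufficient evidence to reject the null hypothesis; the result is statistically significant at the 0.1 level.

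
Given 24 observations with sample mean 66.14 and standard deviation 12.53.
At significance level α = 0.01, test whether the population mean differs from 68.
One-sample t-test:
H₀: μ = 68
H₁: μ ≠ 68
df = n - 1 = 23
t = (x̄ - μ₀) / (s/√n) = (66.14 - 68) / (12.53/√24) = -0.727
p-value = 0.4744

Since p-value > α = 0.01, we fail to reject H₀.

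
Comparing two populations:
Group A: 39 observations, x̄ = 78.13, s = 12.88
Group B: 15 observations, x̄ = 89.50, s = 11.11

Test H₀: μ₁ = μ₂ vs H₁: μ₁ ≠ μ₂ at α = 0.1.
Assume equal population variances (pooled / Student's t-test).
Student's two-sample t-test (equal variances):
H₀: μ₁ = μ₂
H₁: μ₁ ≠ μ₂
df = n₁ + n₂ - 2 = 52
Pooled variance s_p² = [(n₁-1)s₁² + (n₂-1)s₂²] / (n₁ + n₂ - 2) = [(38)(12.88²) + (14)(11.11²)] / 52 = 154.4622
SE = √(s_p²(1/n₁ + 1/n₂)) = √(154.4622 × (1/39 + 1/15)) = 3.7760
t = (x̄₁ - x̄₂) / SE = (78.13 - 89.50) / 3.7760 = -11.37 / 3.7760 = -3.011
p-value = 0.0040

Since p-value < α = 0.1, we reject H₀.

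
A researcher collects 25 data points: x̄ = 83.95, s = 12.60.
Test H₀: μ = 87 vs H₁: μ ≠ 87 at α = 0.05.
One-sample t-test:
H₀: μ = 87
H₁: μ ≠ 87
df = n - 1 = 24
t = (x̄ - μ₀) / (s/√n) = (83.95 - 87) / (12.60/√25) = -1.210
p-value = 0.2379

Since p-value > α = 0.05, we fail to reject H₀.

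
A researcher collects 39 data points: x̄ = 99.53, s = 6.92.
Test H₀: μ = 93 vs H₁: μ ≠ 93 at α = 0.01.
One-sample t-test:
H₀: μ = 93
H₁: μ ≠ 93
df = n - 1 = 38
t = (x̄ - μ₀) / (s/√n) = (99.53 - 93) / (6.92/√39) = 5.893
p-value < 0.0001

Since p-value < α = 0.01, we reject H₀.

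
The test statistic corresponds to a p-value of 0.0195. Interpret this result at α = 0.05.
Since p = 0.0195 < α = 0.05, reject H₀.
There is sufficient evidence to reject the null hypothesis; the result is statistically significant at the 0.05 level.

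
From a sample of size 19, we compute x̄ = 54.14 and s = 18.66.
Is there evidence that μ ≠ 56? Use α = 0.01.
One-sample t-test:
H₀: μ = 56
H₁: μ ≠ 56
df = n - 1 = 18
t = (x̄ - μ₀) / (s/√n) = (54.14 - 56) / (18.66/√19) = -0.434
p-value = 0.6691

Since p-value > α = 0.01, we fail to reject H₀.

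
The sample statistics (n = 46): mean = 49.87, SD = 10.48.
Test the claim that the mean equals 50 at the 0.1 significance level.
One-sample t-test:
H₀: μ = 50
H₁: μ ≠ 50
df = n - 1 = 45
t = (x̄ - μ₀) / (s/√n) = (49.87 - 50) / (10.48/√46) = -0.084
p-value = 0.9333

Since p-value > α = 0.1, we fail to reject H₀.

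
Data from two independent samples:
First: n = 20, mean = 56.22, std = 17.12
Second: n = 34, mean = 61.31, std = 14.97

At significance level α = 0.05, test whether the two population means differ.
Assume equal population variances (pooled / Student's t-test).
Student's two-sample t-test (equal variances):
H₀: μ₁ = μ₂
H₁: μ₁ ≠ μ₂
df = n₁ + n₂ - 2 = 52
Pooled variance s_p² = [(n₁-1)s₁² + (n₂-1)s₂²] / (n₁ + n₂ - 2) = [(19)(17.12²) + (33)(14.97²)] / 52 = 249.3101
SE = √(s_p²(1/n₁ + 1/n₂)) = √(249.3101 × (1/20 + 1/34)) = 4.4495
t = (x̄₁ - x̄₂) / SE = (56.22 - 61.31) / 4.4495 = -5.09 / 4.4495 = -1.144
p-value = 0.2579

Since p-value > α = 0.05, we fail to reject H₀.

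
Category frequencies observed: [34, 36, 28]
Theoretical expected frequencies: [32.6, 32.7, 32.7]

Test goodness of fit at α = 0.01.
Chi-square goodness of fit test:
H₀: observed counts match expected distribution
H₁: observed counts differ from expected distribution
df = k - 1 = 2
χ² = Σ(O - E)²/E
   = (34 - 32.6)²/32.6 + (36 - 32.7)²/32.7 + (28 - 32.7)²/32.7
   = 0.060 + 0.333 + 0.676
   = 1.07
p-value = 0.5861

Since p-value > α = 0.01, we fail to reject H₀.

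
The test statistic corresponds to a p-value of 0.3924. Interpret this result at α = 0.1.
Since p = 0.3924 > α = 0.1, fail to reject H₀.
There is insufficient evidence to reject the null hypothesis; the result is not statistically significant at the 0.1 level.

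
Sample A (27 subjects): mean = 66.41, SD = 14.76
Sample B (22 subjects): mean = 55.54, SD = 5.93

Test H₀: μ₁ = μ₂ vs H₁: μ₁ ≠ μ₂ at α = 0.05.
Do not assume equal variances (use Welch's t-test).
Welch's two-sample t-test:
H₀: μ₁ = μ₂
H₁: μ₁ ≠ μ₂
s₁²/n₁ = 14.76²/27 = 8.0688,  s₂²/n₂ = 5.93²/22 = 1.5984
SE = √(s₁²/n₁ + s₂²/n₂) = √(8.0688 + 1.5984) = 3.1092
df (Welch-Satterthwaite) = (s₁²/n₁ + s₂²/n₂)² / [(s₁²/n₁)²/(n₁-1) + (s₂²/n₂)²/(n₂-1)] ≈ 35.59
t = (x̄₁ - x̄₂) / SE = (66.41 - 55.54) / 3.1092 = 10.87 / 3.1092 = 3.496
p-value = 0.0013

Since p-value < α = 0.05, we reject H₀.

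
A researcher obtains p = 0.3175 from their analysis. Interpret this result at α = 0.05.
Since p = 0.3175 > α = 0.05, fail to reject H₀.
There is insufficient evidence to reject the null hypothesis; the result is not statistically significant at the 0.05 level.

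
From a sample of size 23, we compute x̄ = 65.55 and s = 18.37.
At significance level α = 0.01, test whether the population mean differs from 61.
One-sample t-test:
H₀: μ = 61
H₁: μ ≠ 61
df = n - 1 = 22
t = (x̄ - μ₀) / (s/√n) = (65.55 - 61) / (18.37/√23) = 1.188
p-value = 0.2476

Since p-value > α = 0.01, we fail to reject H₀.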